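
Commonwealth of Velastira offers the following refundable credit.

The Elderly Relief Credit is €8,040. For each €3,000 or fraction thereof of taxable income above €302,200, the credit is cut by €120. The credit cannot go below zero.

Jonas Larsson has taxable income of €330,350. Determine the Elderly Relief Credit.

Elderly Relief Credit: income exceeds €302,200 by €28,150, which is 10 full-or-partial €3,000 increments; reduction = 10 × €120 = €1,200, leaving €6,840.

€6,840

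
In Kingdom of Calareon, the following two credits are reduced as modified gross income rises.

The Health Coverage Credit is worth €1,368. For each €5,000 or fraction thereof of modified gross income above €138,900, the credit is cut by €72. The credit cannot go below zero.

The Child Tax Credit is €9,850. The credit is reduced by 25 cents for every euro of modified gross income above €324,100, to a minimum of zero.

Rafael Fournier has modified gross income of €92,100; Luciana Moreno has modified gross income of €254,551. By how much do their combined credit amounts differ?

Rafael (€92,100): Health Coverage Credit: €92,100 is at or below the €138,900 threshold, so the full €1,368 applies. Child Tax Credit: €92,100 is at or below the €324,100 threshold, so the full €9,850 applies. total €1,368 + €9,850 = €11,218
Luciana (€254,551): Health Coverage Credit: income exceeds €138,900 by €115,651 → 24 increments × €72 = €1,728 ≥ base, so the credit is €0. Child Tax Credit: €254,551 is at or below the €324,100 threshold, so the full €9,850 applies. total €0 + €9,850 = €9,850
Difference: |€11,218 − €9,850| = €1,368.

€1,368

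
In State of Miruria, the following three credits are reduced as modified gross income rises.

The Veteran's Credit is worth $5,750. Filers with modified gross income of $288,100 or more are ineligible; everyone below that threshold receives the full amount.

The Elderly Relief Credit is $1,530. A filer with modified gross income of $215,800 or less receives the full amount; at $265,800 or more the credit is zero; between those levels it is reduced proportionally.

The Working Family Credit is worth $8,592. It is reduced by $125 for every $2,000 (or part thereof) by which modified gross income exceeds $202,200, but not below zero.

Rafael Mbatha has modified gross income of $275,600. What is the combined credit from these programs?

$9,717

Veteran's Credit: $275,600 is below the $288,100 cutoff, so the full $5,750 applies.
Elderly Relief Credit: $275,600 is at or above $265,800, so the credit is $0.
Working Family Credit: income exceeds $202,200 by $73,400, which is 37 full-or-partial $2,000 increments; reduction = 37 × $125 = $4,625, leaving $3,967.
Total: $5,750 + $0 + $3,967 = $9,717.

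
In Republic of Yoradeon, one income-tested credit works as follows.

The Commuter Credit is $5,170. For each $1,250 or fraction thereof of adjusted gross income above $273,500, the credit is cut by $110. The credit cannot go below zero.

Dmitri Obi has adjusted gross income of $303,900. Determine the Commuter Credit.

Commuter Credit: income exceeds $273,500 by $30,400, which is 25 full-or-partial $1,250 increments; reduction = 25 × $110 = $2,750, leaving $2,420.

$2,420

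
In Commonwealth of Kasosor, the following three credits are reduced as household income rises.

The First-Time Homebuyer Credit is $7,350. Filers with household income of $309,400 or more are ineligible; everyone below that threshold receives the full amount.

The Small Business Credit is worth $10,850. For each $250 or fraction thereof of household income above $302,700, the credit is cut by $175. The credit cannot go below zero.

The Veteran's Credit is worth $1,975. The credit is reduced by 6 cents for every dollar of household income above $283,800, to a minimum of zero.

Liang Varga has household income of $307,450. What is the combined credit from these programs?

First-Time Homebuyer Credit: $307,450 is below the $309,400 cutoff, so the full $7,350 applies.
Small Business Credit: income exceeds $302,700 by $4,750, which is 19 full-or-partial $250 increments; reduction = 19 × $175 = $3,325, leaving $7,525.
Veteran's Credit: 6% of the $23,650 excess over $283,800 is $1,419; credit = $1,975 − $1,419 = $556.
Total: $7,350 + $7,525 + $556 = $15,431.

$15,431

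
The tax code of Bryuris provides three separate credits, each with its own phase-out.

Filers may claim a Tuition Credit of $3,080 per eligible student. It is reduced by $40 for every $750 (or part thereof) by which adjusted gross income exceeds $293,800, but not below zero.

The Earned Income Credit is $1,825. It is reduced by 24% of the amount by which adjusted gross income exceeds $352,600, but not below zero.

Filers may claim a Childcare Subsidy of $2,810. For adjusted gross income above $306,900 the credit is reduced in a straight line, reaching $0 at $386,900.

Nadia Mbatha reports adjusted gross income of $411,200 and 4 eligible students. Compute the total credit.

$6,040

Tuition Credit: base = 4 × $3,080 = $12,320. income exceeds $293,800 by $117,400, which is 157 full-or-partial $750 increments; reduction = 157 × $40 = $6,280, leaving $6,040.
Earned Income Credit: 24% of the $58,600 excess over $352,600 is $14,064 ≥ base, so the credit is $0.
Childcare Subsidy: $411,200 is at or above $386,900, so the credit is $0.
Total: $6,040 + $0 + $0 = $6,040.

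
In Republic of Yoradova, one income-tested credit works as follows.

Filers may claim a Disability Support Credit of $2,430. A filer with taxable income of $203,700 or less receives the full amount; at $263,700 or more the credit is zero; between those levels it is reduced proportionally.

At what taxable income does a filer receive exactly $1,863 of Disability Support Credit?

$217,700

$1,863 is 1,863/2,430 of the full $2,430, so 567/2,430 of the $60,000 range has been used: income = $203,700 + $60,000 × 567/2,430 = $217,700.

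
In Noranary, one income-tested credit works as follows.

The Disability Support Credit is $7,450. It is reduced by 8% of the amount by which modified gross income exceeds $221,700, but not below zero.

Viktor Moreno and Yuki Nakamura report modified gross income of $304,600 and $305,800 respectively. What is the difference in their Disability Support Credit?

Viktor ($304,600): Disability Support Credit: 8% of the $82,900 excess over $221,700 is $6,632; credit = $7,450 − $6,632 = $818.
Yuki ($305,800): Disability Support Credit: 8% of the $84,100 excess over $221,700 is $6,728; credit = $7,450 − $6,728 = $722.
Difference: |$818 − $722| = $96.

$96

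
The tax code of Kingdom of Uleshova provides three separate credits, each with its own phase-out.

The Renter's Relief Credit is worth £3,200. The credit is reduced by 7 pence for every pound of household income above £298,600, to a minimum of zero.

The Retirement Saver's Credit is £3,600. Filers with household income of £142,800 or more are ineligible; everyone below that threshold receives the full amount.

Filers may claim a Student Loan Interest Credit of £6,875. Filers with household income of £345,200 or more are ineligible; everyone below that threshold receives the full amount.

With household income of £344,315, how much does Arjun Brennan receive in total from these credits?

Renter's Relief Credit: 7% of the £45,715 excess over £298,600 is £3,200.05 ≥ base, so the credit is £0.
Retirement Saver's Credit: £344,315 meets or exceeds the £142,800 cutoff, so the credit is £0.
Student Loan Interest Credit: £344,315 is below the £345,200 cutoff, so the full £6,875 applies.
Total: £0 + £0 + £6,875 = £6,875.

£6,875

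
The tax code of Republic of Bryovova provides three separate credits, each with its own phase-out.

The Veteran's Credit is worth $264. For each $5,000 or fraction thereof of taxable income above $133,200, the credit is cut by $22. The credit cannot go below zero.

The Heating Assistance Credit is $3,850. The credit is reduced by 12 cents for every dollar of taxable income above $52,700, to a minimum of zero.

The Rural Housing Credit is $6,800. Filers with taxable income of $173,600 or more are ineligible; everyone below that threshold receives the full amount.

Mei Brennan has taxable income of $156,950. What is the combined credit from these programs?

$6,954

Veteran's Credit: income exceeds $133,200 by $23,750, which is 5 full-or-partial $5,000 increments; reduction = 5 × $22 = $110, leaving $154.
Heating Assistance Credit: 12% of the $104,250 excess over $52,700 is $12,510 ≥ base, so the credit is $0.
Rural Housing Credit: $156,950 is below the $173,600 cutoff, so the full $6,800 applies.
Total: $154 + $0 + $6,800 = $6,954.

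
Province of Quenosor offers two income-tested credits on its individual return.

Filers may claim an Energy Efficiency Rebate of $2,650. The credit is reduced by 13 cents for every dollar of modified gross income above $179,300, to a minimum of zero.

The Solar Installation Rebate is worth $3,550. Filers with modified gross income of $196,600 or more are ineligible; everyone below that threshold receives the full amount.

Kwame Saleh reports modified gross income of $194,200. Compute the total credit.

Energy Efficiency Rebate: 13% of the $14,900 excess over $179,300 is $1,937; credit = $2,650 − $1,937 = $713.
Solar Installation Rebate: $194,200 is below the $196,600 cutoff, so the full $3,550 applies.
Total: $713 + $3,550 = $4,263.

$4,263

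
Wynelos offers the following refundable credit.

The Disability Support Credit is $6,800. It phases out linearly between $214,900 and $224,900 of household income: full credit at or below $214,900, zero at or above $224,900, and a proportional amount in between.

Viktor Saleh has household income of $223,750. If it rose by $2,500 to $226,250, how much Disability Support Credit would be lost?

At $223,750 — $223,750 is $8,850 into a $10,000 phase-out range, leaving 1,150/10,000 of the credit: $6,800 × 1,150/10,000 = $782.
At $226,250 — $226,250 is at or above $224,900, so the credit is $0.
Lost: $782 − $0 = $782.

$782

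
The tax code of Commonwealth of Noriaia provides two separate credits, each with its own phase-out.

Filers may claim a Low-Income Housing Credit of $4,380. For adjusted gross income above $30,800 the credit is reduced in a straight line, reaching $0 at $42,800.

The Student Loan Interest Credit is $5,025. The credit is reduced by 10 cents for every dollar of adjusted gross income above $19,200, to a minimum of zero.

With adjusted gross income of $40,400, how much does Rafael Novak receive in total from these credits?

$3,781

Low-Income Housing Credit: $40,400 is $9,600 into a $12,000 phase-out range, leaving 2,400/12,000 of the credit: $4,380 × 2,400/12,000 = $876.
Student Loan Interest Credit: 10% of the $21,200 excess over $19,200 is $2,120; credit = $5,025 − $2,120 = $2,905.
Total: $876 + $2,905 = $3,781.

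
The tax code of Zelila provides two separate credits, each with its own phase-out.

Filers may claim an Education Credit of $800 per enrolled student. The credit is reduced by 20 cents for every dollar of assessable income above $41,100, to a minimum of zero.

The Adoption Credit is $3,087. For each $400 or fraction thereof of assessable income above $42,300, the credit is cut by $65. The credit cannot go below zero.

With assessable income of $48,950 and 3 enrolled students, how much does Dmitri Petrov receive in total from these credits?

Education Credit: base = 3 × $800 = $2,400. 20% of the $7,850 excess over $41,100 is $1,570; credit = $2,400 − $1,570 = $830.
Adoption Credit: income exceeds $42,300 by $6,650, which is 17 full-or-partial $400 increments; reduction = 17 × $65 = $1,105, leaving $1,982.
Total: $830 + $1,982 = $2,812.

$2,812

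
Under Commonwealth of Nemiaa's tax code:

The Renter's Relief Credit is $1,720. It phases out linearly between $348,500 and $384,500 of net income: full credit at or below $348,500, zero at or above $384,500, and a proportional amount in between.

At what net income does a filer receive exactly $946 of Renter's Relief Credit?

$946 is 946/1,720 of the full $1,720, so 774/1,720 of the $36,000 range has been used: income = $348,500 + $36,000 × 774/1,720 = $364,700.

$364,700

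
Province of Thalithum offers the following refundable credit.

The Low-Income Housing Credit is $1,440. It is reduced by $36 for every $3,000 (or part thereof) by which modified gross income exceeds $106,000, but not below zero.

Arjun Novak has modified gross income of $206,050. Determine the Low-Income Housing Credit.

Low-Income Housing Credit: income exceeds $106,000 by $100,050, which is 34 full-or-partial $3,000 increments; reduction = 34 × $36 = $1,224, leaving $216.

$216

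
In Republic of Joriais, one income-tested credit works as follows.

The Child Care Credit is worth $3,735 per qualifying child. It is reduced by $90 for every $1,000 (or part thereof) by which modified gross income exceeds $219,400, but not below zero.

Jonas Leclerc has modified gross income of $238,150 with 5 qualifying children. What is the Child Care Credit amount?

Child Care Credit: base = 5 × $3,735 = $18,675. income exceeds $219,400 by $18,750, which is 19 full-or-partial $1,000 increments; reduction = 19 × $90 = $1,710, leaving $16,965.

$16,965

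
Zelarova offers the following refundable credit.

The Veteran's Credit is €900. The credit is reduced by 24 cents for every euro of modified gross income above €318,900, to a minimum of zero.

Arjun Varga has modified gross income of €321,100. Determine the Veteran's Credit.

€372

Veteran's Credit: 24% of the €2,200 excess over €318,900 is €528; credit = €900 − €528 = €372.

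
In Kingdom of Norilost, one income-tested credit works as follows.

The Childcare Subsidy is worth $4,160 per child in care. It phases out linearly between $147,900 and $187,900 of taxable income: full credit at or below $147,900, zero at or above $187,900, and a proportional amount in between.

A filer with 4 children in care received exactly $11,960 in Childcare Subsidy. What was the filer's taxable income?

Full credit = 4 × $4,160 = $16,640.
$11,960 is 11,960/16,640 of the full $16,640, so 4,680/16,640 of the $40,000 range has been used: income = $147,900 + $40,000 × 4,680/16,640 = $159,150.

$159,150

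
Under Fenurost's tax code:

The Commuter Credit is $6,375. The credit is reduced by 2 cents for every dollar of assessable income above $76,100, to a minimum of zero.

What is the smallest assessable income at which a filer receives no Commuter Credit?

The credit falls by 2% of each dollar above $76,100, so it reaches zero when the excess is $6,375 / 2% = $318,750: income = $76,100 + $318,750 = $394,850.

$394,850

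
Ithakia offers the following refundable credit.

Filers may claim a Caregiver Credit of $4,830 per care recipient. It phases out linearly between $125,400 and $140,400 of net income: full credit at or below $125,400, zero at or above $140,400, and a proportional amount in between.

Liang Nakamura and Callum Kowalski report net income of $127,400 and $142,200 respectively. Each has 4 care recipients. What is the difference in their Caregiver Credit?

Liang ($127,400): Caregiver Credit: base = 4 × $4,830 = $19,320. $127,400 is $2,000 into a $15,000 phase-out range, leaving 13,000/15,000 of the credit: $19,320 × 13,000/15,000 = $16,744.
Callum ($142,200): Caregiver Credit: base = 4 × $4,830 = $19,320. $142,200 is at or above $140,400, so the credit is $0.
Difference: |$16,744 − $0| = $16,744.

$16,744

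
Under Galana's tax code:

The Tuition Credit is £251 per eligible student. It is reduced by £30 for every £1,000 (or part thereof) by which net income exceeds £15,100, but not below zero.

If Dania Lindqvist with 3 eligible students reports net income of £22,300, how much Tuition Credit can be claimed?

£513

Tuition Credit: base = 3 × £251 = £753. income exceeds £15,100 by £7,200, which is 8 full-or-partial £1,000 increments; reduction = 8 × £30 = £240, leaving £513.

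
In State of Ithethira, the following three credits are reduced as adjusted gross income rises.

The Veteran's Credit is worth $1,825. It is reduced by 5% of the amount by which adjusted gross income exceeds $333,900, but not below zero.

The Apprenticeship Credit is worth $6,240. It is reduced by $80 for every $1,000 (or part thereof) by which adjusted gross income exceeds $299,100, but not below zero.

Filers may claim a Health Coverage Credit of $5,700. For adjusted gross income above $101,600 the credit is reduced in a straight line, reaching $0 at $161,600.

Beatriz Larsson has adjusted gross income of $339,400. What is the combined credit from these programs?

$4,510

Veteran's Credit: 5% of the $5,500 excess over $333,900 is $275; credit = $1,825 − $275 = $1,550.
Apprenticeship Credit: income exceeds $299,100 by $40,300, which is 41 full-or-partial $1,000 increments; reduction = 41 × $80 = $3,280, leaving $2,960.
Health Coverage Credit: $339,400 is at or above $161,600, so the credit is $0.
Total: $1,550 + $2,960 + $0 = $4,510.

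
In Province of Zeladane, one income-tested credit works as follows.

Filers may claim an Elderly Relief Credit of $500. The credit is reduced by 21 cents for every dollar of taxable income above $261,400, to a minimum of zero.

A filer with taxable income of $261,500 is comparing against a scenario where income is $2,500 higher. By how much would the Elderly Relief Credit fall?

At $261,500 — 21% of the $100 excess over $261,400 is $21; credit = $500 − $21 = $479.
At $264,000 — 21% of the $2,600 excess over $261,400 is $546 ≥ base, so the credit is $0.
Lost: $479 − $0 = $479.

$479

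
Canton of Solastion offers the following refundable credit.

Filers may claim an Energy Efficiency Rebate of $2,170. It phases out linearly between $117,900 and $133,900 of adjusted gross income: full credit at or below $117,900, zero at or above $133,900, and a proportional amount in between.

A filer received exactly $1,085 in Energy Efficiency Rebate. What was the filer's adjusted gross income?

$125,900

$1,085 is 1,085/2,170 of the full $2,170, so 1,085/2,170 of the $16,000 range has been used: income = $117,900 + $16,000 × 1,085/2,170 = $125,900.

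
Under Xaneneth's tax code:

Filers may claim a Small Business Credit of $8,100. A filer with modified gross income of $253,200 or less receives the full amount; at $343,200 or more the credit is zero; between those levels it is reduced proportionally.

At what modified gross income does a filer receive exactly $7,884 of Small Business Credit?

$7,884 is 7,884/8,100 of the full $8,100, so 216/8,100 of the $90,000 range has been used: income = $253,200 + $90,000 × 216/8,100 = $255,600.

$255,600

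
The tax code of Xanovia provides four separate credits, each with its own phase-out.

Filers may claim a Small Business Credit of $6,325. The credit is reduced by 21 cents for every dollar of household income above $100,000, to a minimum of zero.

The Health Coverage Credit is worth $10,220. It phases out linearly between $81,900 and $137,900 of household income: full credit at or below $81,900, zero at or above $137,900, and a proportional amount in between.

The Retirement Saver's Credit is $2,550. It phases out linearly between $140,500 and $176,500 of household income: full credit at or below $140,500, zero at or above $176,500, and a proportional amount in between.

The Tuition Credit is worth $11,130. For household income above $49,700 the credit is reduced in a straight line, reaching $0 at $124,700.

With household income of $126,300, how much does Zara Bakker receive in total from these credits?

Small Business Credit: 21% of the $26,300 excess over $100,000 is $5,523; credit = $6,325 − $5,523 = $802.
Health Coverage Credit: $126,300 is $44,400 into a $56,000 phase-out range, leaving 11,600/56,000 of the credit: $10,220 × 11,600/56,000 = $2,117.
Retirement Saver's Credit: $126,300 is at or below the $140,500 threshold, so the full $2,550 applies.
Tuition Credit: $126,300 is at or above $124,700, so the credit is $0.
Total: $802 + $2,117 + $2,550 + $0 = $5,469.

$5,469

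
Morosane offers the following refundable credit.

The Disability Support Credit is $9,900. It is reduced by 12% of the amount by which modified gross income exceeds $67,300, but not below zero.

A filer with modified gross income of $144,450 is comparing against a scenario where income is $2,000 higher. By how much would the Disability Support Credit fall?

$240

At $144,450 — 12% of the $77,150 excess over $67,300 is $9,258; credit = $9,900 − $9,258 = $642.
At $146,450 — 12% of the $79,150 excess over $67,300 is $9,498; credit = $9,900 − $9,498 = $402.
Lost: $642 − $402 = $240.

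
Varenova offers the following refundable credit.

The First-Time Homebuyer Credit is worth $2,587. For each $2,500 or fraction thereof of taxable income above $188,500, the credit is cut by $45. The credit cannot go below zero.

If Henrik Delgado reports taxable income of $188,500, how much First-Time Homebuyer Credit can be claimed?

First-Time Homebuyer Credit: $188,500 is at or below the $188,500 threshold, so the full $2,587 applies.

$2,587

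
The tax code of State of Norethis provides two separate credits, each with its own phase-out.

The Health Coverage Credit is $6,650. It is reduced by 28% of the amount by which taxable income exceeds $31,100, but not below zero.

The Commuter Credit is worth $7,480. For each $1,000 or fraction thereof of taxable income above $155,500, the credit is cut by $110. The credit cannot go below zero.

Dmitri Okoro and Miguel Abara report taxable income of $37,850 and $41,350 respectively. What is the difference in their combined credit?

$980

Dmitri ($37,850): Health Coverage Credit: 28% of the $6,750 excess over $31,100 is $1,890; credit = $6,650 − $1,890 = $4,760. Commuter Credit: $37,850 is at or below the $155,500 threshold, so the full $7,480 applies. total $4,760 + $7,480 = $12,240
Miguel ($41,350): Health Coverage Credit: 28% of the $10,250 excess over $31,100 is $2,870; credit = $6,650 − $2,870 = $3,780. Commuter Credit: $41,350 is at or below the $155,500 threshold, so the full $7,480 applies. total $3,780 + $7,480 = $11,260
Difference: |$12,240 − $11,260| = $980.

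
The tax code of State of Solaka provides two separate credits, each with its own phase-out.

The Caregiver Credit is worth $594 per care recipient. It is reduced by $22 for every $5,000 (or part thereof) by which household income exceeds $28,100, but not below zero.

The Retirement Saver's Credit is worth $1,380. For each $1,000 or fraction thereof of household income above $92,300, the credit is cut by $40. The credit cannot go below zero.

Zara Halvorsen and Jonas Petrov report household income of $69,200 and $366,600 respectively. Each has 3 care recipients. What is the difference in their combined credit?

$2,678

Zara ($69,200): Caregiver Credit: base = 3 × $594 = $1,782. income exceeds $28,100 by $41,100, which is 9 full-or-partial $5,000 increments; reduction = 9 × $22 = $198, leaving $1,584. Retirement Saver's Credit: $69,200 is at or below the $92,300 threshold, so the full $1,380 applies. total $1,584 + $1,380 = $2,964
Jonas ($366,600): Caregiver Credit: base = 3 × $594 = $1,782. income exceeds $28,100 by $338,500, which is 68 full-or-partial $5,000 increments; reduction = 68 × $22 = $1,496, leaving $286. Retirement Saver's Credit: income exceeds $92,300 by $274,300 → 275 increments × $40 = $11,000 ≥ base, so the credit is $0. total $286 + $0 = $286
Difference: |$2,964 − $286| = $2,678.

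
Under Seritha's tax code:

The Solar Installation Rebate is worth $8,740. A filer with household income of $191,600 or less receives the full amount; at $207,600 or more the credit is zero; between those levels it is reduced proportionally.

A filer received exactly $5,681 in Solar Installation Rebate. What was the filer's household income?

$5,681 is 5,681/8,740 of the full $8,740, so 3,059/8,740 of the $16,000 range has been used: income = $191,600 + $16,000 × 3,059/8,740 = $197,200.

$197,200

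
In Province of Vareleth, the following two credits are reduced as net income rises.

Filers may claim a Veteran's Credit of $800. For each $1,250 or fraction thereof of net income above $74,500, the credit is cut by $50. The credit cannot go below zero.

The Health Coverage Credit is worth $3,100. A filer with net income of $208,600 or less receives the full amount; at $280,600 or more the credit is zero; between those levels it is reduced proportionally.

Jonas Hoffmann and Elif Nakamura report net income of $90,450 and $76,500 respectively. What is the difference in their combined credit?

$550

Jonas ($90,450): Veteran's Credit: income exceeds $74,500 by $15,950, which is 13 full-or-partial $1,250 increments; reduction = 13 × $50 = $650, leaving $150. Health Coverage Credit: $90,450 is at or below the $208,600 threshold, so the full $3,100 applies. total $150 + $3,100 = $3,250
Elif ($76,500): Veteran's Credit: income exceeds $74,500 by $2,000, which is 2 full-or-partial $1,250 increments; reduction = 2 × $50 = $100, leaving $700. Health Coverage Credit: $76,500 is at or below the $208,600 threshold, so the full $3,100 applies. total $700 + $3,100 = $3,800
Difference: |$3,250 − $3,800| = $550.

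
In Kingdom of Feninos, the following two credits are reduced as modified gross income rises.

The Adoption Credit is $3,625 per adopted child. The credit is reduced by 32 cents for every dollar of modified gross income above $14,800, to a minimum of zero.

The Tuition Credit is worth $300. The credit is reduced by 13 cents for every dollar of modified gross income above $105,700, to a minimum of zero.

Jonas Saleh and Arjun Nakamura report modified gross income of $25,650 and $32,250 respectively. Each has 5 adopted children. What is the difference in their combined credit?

$2,112

Jonas ($25,650): Adoption Credit: base = 5 × $3,625 = $18,125. 32% of the $10,850 excess over $14,800 is $3,472; credit = $18,125 − $3,472 = $14,653. Tuition Credit: $25,650 is at or below the $105,700 threshold, so the full $300 applies. total $14,653 + $300 = $14,953
Arjun ($32,250): Adoption Credit: base = 5 × $3,625 = $18,125. 32% of the $17,450 excess over $14,800 is $5,584; credit = $18,125 − $5,584 = $12,541. Tuition Credit: $32,250 is at or below the $105,700 threshold, so the full $300 applies. total $12,541 + $300 = $12,841
Difference: |$14,953 − $12,841| = $2,112.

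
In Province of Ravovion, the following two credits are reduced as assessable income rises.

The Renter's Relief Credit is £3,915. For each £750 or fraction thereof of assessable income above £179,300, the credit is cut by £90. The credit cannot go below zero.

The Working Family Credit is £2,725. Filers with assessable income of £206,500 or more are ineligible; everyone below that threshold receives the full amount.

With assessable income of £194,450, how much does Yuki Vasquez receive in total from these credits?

£4,750

Renter's Relief Credit: income exceeds £179,300 by £15,150, which is 21 full-or-partial £750 increments; reduction = 21 × £90 = £1,890, leaving £2,025.
Working Family Credit: £194,450 is below the £206,500 cutoff, so the full £2,725 applies.
Total: £2,025 + £2,725 = £4,750.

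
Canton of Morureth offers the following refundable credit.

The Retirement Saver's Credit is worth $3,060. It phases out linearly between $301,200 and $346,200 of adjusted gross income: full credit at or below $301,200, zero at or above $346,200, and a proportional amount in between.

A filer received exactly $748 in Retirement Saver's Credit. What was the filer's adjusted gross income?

$748 is 748/3,060 of the full $3,060, so 2,312/3,060 of the $45,000 range has been used: income = $301,200 + $45,000 × 2,312/3,060 = $335,200.

$335,200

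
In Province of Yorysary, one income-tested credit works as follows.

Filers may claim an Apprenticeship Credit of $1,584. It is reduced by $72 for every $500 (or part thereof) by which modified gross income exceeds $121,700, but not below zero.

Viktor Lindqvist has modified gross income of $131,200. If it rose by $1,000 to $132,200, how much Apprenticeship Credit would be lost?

$144

At $131,200 — income exceeds $121,700 by $9,500, which is 19 full-or-partial $500 increments; reduction = 19 × $72 = $1,368, leaving $216.
At $132,200 — income exceeds $121,700 by $10,500, which is 21 full-or-partial $500 increments; reduction = 21 × $72 = $1,512, leaving $72.
Lost: $216 − $72 = $144.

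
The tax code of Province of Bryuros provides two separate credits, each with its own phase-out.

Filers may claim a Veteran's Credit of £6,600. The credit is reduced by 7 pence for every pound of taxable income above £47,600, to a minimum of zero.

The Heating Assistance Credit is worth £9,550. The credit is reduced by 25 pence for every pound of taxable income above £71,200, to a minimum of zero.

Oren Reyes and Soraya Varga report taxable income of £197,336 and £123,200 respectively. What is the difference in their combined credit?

Oren (£197,336): Veteran's Credit: 7% of the £149,736 excess over £47,600 is £10,481.52 ≥ base, so the credit is £0. Heating Assistance Credit: 25% of the £126,136 excess over £71,200 is £31,534 ≥ base, so the credit is £0. total £0 + £0 = £0
Soraya (£123,200): Veteran's Credit: 7% of the £75,600 excess over £47,600 is £5,292; credit = £6,600 − £5,292 = £1,308. Heating Assistance Credit: 25% of the £52,000 excess over £71,200 is £13,000 ≥ base, so the credit is £0. total £1,308 + £0 = £1,308
Difference: |£0 − £1,308| = £1,308.

£1,308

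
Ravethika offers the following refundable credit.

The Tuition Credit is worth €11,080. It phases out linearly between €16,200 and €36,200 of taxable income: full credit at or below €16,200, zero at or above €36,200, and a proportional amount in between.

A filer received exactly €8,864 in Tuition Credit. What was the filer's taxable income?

€20,200

€8,864 is 8,864/11,080 of the full €11,080, so 2,216/11,080 of the €20,000 range has been used: income = €16,200 + €20,000 × 2,216/11,080 = €20,200.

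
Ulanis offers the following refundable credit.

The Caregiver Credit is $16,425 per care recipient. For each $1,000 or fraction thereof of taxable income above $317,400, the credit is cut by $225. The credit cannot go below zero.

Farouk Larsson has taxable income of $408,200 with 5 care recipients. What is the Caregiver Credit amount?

$61,650

Caregiver Credit: base = 5 × $16,425 = $82,125. income exceeds $317,400 by $90,800, which is 91 full-or-partial $1,000 increments; reduction = 91 × $225 = $20,475, leaving $61,650.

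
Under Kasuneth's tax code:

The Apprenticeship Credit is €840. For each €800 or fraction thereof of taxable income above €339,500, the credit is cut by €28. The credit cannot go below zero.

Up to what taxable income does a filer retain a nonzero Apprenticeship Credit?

After 29 increments the reduction is 29 × €28 = €812, leaving €28; one more increment wipes it out. Increment 29 ends at excess 29 × €800 = €23,200, so the highest qualifying income is €339,500 + €23,200 = €362,700.

€362,700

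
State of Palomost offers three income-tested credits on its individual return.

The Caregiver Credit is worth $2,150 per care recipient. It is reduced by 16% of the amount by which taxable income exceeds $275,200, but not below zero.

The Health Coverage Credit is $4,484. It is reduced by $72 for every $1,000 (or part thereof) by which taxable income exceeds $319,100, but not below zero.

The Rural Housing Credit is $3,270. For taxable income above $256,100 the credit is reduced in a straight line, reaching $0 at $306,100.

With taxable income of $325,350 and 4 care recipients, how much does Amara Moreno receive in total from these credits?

Caregiver Credit: base = 4 × $2,150 = $8,600. 16% of the $50,150 excess over $275,200 is $8,024; credit = $8,600 − $8,024 = $576.
Health Coverage Credit: income exceeds $319,100 by $6,250, which is 7 full-or-partial $1,000 increments; reduction = 7 × $72 = $504, leaving $3,980.
Rural Housing Credit: $325,350 is at or above $306,100, so the credit is $0.
Total: $576 + $3,980 + $0 = $4,556.

$4,556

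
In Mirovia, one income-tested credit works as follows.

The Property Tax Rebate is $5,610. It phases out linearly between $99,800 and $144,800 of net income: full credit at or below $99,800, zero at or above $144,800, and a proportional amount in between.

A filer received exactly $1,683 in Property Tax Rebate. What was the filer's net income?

$131,300

$1,683 is 1,683/5,610 of the full $5,610, so 3,927/5,610 of the $45,000 range has been used: income = $99,800 + $45,000 × 3,927/5,610 = $131,300.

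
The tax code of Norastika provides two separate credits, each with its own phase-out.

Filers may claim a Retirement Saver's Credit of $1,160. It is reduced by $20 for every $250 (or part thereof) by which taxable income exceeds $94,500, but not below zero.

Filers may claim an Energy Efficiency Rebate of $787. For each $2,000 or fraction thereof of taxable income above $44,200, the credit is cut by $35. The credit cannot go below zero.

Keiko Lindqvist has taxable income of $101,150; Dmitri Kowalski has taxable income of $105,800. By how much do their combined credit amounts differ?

$380

Keiko ($101,150): Retirement Saver's Credit: income exceeds $94,500 by $6,650, which is 27 full-or-partial $250 increments; reduction = 27 × $20 = $540, leaving $620. Energy Efficiency Rebate: income exceeds $44,200 by $56,950 → 29 increments × $35 = $1,015 ≥ base, so the credit is $0. total $620 + $0 = $620
Dmitri ($105,800): Retirement Saver's Credit: income exceeds $94,500 by $11,300, which is 46 full-or-partial $250 increments; reduction = 46 × $20 = $920, leaving $240. Energy Efficiency Rebate: income exceeds $44,200 by $61,600 → 31 increments × $35 = $1,085 ≥ base, so the credit is $0. total $240 + $0 = $240
Difference: |$620 − $240| = $380.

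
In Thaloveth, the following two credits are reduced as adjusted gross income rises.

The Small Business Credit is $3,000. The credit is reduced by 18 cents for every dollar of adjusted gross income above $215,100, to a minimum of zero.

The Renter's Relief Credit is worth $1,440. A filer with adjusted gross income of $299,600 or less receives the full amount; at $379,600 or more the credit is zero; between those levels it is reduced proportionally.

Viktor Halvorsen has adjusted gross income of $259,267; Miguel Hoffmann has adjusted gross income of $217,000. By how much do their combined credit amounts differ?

$2,658

Viktor ($259,267): Small Business Credit: 18% of the $44,167 excess over $215,100 is $7,950.06 ≥ base, so the credit is $0. Renter's Relief Credit: $259,267 is at or below the $299,600 threshold, so the full $1,440 applies. total $0 + $1,440 = $1,440
Miguel ($217,000): Small Business Credit: 18% of the $1,900 excess over $215,100 is $342; credit = $3,000 − $342 = $2,658. Renter's Relief Credit: $217,000 is at or below the $299,600 threshold, so the full $1,440 applies. total $2,658 + $1,440 = $4,098
Difference: |$1,440 − $4,098| = $2,658.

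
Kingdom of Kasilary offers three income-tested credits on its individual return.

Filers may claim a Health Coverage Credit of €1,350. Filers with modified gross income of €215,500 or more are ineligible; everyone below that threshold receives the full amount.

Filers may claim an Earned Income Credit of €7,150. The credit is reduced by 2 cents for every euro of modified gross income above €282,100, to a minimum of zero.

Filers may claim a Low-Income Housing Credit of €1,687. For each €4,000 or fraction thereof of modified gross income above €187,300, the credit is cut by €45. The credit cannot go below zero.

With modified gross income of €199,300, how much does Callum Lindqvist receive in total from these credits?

€10,052

Health Coverage Credit: €199,300 is below the €215,500 cutoff, so the full €1,350 applies.
Earned Income Credit: €199,300 is at or below the €282,100 threshold, so the full €7,150 applies.
Low-Income Housing Credit: income exceeds €187,300 by €12,000, which is 3 full-or-partial €4,000 increments; reduction = 3 × €45 = €135, leaving €1,552.
Total: €1,350 + €7,150 + €1,552 = €10,052.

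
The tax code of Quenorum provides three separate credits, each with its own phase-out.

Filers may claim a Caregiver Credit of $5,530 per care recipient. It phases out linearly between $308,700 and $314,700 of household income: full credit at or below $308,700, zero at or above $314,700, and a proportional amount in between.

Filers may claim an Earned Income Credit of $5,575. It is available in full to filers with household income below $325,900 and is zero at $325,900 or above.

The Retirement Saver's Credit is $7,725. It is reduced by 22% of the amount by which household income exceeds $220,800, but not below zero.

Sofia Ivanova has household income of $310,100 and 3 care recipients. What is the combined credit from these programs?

Caregiver Credit: base = 3 × $5,530 = $16,590. $310,100 is $1,400 into a $6,000 phase-out range, leaving 4,600/6,000 of the credit: $16,590 × 4,600/6,000 = $12,719.
Earned Income Credit: $310,100 is below the $325,900 cutoff, so the full $5,575 applies.
Retirement Saver's Credit: 22% of the $89,300 excess over $220,800 is $19,646 ≥ base, so the credit is $0.
Total: $12,719 + $5,575 + $0 = $18,294.

$18,294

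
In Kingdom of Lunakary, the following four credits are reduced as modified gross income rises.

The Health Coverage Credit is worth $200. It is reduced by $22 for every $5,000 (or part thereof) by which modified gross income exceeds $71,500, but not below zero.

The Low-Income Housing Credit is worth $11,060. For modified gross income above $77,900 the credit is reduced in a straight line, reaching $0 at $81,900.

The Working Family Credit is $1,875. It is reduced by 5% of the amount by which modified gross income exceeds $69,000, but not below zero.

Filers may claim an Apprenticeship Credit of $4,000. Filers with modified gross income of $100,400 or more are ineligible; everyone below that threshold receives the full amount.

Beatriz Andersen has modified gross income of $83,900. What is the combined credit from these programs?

Health Coverage Credit: income exceeds $71,500 by $12,400, which is 3 full-or-partial $5,000 increments; reduction = 3 × $22 = $66, leaving $134.
Low-Income Housing Credit: $83,900 is at or above $81,900, so the credit is $0.
Working Family Credit: 5% of the $14,900 excess over $69,000 is $745; credit = $1,875 − $745 = $1,130.
Apprenticeship Credit: $83,900 is below the $100,400 cutoff, so the full $4,000 applies.
Total: $134 + $0 + $1,130 + $4,000 = $5,264.

$5,264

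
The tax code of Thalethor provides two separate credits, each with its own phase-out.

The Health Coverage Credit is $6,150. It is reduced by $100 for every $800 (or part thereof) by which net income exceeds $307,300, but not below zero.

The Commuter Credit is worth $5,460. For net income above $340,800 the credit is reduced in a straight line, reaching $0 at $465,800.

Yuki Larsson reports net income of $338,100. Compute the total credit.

Health Coverage Credit: income exceeds $307,300 by $30,800, which is 39 full-or-partial $800 increments; reduction = 39 × $100 = $3,900, leaving $2,250.
Commuter Credit: $338,100 is at or below the $340,800 threshold, so the full $5,460 applies.
Total: $2,250 + $5,460 = $7,710.

$7,710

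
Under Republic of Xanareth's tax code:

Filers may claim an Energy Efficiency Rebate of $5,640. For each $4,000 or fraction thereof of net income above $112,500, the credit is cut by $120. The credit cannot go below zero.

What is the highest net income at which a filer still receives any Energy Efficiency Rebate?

$296,500

After 46 increments the reduction is 46 × $120 = $5,520, leaving $120; one more increment wipes it out. Increment 46 ends at excess 46 × $4,000 = $184,000, so the highest qualifying income is $112,500 + $184,000 = $296,500.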